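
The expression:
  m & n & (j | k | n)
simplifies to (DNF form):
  m & n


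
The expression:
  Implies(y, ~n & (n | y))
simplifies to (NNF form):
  ~n | ~y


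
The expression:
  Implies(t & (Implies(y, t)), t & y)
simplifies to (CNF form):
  y | ~t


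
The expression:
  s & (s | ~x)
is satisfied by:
  {s: True}


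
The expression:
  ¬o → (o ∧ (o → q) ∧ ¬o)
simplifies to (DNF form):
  o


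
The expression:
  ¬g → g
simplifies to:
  g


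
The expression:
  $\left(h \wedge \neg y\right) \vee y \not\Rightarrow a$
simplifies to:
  $\left(h \wedge \neg y\right) \vee \left(y \wedge \neg a\right)$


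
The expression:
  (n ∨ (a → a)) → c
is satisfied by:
  {c: True}


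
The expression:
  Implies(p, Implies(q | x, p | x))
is always true.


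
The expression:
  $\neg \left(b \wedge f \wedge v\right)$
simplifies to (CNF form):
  $\neg b \vee \neg f \vee \neg v$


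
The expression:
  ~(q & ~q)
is always true.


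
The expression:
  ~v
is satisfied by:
  {v: False}


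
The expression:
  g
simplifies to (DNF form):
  g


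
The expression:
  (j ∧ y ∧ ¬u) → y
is always true.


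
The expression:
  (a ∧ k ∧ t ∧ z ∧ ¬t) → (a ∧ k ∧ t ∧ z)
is always true.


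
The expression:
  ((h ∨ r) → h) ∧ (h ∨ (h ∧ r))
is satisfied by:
  {h: True}


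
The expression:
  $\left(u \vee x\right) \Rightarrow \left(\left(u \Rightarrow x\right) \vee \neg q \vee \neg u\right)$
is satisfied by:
  {x: True, u: False, q: False}
  {u: False, q: False, x: False}
  {x: True, q: True, u: False}
  {q: True, u: False, x: False}
  {x: True, u: True, q: False}
  {u: True, x: False, q: False}
  {x: True, q: True, u: True}


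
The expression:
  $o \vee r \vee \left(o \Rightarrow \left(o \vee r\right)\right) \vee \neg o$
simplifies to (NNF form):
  $\text{True}$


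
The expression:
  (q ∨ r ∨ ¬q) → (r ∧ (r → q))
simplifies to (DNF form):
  q ∧ r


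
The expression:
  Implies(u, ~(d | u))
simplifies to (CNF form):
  ~u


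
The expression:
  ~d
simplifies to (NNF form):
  ~d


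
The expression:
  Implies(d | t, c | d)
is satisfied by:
  {c: True, d: True, t: False}
  {c: True, t: False, d: False}
  {d: True, t: False, c: False}
  {d: False, t: False, c: False}
  {c: True, d: True, t: True}
  {c: True, t: True, d: False}
  {d: True, t: True, c: False}


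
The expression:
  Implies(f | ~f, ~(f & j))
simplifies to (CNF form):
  ~f | ~j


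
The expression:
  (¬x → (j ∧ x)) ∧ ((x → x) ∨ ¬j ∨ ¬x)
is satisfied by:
  {x: True}


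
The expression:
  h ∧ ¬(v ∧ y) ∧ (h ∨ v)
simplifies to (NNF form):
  h ∧ (¬v ∨ ¬y)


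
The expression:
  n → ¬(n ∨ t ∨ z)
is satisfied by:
  {n: False}


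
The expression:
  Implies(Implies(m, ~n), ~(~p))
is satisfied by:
  {n: True, p: True, m: True}
  {n: True, p: True, m: False}
  {p: True, m: True, n: False}
  {p: True, m: False, n: False}
  {n: True, m: True, p: False}


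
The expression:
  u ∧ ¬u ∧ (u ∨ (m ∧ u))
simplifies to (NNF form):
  False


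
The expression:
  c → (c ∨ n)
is always true.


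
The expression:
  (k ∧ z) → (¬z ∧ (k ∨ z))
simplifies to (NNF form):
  ¬k ∨ ¬z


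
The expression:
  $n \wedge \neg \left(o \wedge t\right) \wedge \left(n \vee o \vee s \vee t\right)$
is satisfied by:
  {n: True, o: False, t: False}
  {t: True, n: True, o: False}
  {o: True, n: True, t: False}


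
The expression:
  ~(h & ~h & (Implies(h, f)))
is always true.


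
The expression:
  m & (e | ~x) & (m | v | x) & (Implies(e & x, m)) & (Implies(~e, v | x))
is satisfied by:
  {v: True, e: True, m: True, x: False}
  {e: True, m: True, x: False, v: False}
  {v: True, e: True, x: True, m: True}
  {e: True, x: True, m: True, v: False}
  {v: True, m: True, x: False, e: False}


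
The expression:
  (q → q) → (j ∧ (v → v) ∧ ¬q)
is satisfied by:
  {j: True, q: False}


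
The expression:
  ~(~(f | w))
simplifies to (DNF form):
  f | w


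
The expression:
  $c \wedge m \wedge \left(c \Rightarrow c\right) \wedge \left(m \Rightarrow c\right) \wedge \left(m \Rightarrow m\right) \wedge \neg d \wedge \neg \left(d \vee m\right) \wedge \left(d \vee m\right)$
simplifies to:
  $\text{False}$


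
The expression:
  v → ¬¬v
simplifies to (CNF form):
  True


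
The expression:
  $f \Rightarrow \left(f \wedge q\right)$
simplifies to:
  $q \vee \neg f$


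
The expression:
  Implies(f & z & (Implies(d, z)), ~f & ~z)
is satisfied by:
  {z: False, f: False}
  {f: True, z: False}
  {z: True, f: False}


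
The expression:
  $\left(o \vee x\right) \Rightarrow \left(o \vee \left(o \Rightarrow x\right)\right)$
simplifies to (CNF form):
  $\text{True}$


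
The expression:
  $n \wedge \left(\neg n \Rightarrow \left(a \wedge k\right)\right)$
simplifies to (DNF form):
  $n$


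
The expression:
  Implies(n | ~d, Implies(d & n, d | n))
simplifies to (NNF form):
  True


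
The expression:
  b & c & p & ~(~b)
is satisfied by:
  {c: True, p: True, b: True}


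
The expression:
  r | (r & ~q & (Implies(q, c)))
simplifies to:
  r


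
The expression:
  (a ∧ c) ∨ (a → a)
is always true.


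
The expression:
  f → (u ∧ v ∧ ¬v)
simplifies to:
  ¬f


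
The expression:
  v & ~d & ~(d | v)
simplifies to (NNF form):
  False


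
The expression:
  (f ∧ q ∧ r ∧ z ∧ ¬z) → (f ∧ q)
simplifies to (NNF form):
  True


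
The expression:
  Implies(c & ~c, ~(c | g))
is always true.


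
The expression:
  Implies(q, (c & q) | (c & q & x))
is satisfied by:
  {c: True, q: False}
  {q: False, c: False}
  {q: True, c: True}


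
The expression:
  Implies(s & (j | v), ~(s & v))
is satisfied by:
  {s: False, v: False}
  {v: True, s: False}
  {s: True, v: False}


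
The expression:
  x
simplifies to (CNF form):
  x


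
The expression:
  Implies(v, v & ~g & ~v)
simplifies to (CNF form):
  ~v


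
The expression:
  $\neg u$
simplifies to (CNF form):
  $\neg u$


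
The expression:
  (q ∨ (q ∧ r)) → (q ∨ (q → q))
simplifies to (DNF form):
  True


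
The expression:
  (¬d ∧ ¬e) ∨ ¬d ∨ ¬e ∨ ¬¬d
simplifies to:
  True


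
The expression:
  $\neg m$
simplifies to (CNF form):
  $\neg m$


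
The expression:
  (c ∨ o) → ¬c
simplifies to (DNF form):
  ¬c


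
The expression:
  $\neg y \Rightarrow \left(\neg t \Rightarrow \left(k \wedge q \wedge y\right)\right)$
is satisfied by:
  {y: True, t: True}
  {y: True, t: False}
  {t: True, y: False}


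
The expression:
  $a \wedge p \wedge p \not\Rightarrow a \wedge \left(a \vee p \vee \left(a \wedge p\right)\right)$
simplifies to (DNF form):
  $\text{False}$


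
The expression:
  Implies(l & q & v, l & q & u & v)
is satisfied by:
  {u: True, l: False, v: False, q: False}
  {u: False, l: False, v: False, q: False}
  {u: True, q: True, l: False, v: False}
  {q: True, u: False, l: False, v: False}
  {u: True, v: True, q: False, l: False}
  {v: True, q: False, l: False, u: False}
  {u: True, q: True, v: True, l: False}
  {q: True, v: True, u: False, l: False}
  {u: True, l: True, q: False, v: False}
  {l: True, q: False, v: False, u: False}
  {u: True, q: True, l: True, v: False}
  {q: True, l: True, u: False, v: False}
  {u: True, v: True, l: True, q: False}
  {v: True, l: True, q: False, u: False}
  {u: True, q: True, v: True, l: True}


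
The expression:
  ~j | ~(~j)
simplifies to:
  True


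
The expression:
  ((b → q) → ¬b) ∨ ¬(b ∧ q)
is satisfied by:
  {q: False, b: False}
  {b: True, q: False}
  {q: True, b: False}


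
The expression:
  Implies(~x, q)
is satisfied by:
  {x: True, q: True}
  {x: True, q: False}
  {q: True, x: False}


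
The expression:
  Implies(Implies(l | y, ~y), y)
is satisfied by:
  {y: True}


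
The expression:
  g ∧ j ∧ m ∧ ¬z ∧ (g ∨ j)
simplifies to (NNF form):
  g ∧ j ∧ m ∧ ¬z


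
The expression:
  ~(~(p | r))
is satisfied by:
  {r: True, p: True}
  {r: True, p: False}
  {p: True, r: False}


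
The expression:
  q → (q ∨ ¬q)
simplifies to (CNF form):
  True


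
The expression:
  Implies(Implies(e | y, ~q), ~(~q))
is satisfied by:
  {q: True}


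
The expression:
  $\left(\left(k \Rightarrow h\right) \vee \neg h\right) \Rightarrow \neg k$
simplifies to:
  $\neg k$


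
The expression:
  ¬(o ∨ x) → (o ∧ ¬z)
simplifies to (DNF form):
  o ∨ x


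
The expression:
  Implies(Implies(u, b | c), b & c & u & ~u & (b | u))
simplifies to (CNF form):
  u & ~b & ~c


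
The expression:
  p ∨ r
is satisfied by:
  {r: True, p: True}
  {r: True, p: False}
  {p: True, r: False}


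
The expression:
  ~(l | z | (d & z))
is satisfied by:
  {z: False, l: False}


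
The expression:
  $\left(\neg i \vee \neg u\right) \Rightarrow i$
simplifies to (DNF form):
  $i$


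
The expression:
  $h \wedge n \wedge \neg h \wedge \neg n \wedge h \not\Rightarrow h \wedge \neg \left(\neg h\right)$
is never true.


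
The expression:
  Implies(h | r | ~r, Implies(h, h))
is always true.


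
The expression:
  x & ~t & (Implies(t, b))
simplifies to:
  x & ~t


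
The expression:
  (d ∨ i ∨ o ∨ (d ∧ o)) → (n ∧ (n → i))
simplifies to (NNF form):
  (i ∨ ¬d) ∧ (i ∨ ¬o) ∧ (n ∨ ¬i)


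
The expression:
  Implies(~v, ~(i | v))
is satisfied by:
  {v: True, i: False}
  {i: False, v: False}
  {i: True, v: True}


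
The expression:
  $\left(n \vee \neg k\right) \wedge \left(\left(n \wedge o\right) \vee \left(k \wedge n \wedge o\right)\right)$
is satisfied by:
  {o: True, n: True}


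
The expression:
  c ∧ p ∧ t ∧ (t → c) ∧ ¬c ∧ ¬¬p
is never true.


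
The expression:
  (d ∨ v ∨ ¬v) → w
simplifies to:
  w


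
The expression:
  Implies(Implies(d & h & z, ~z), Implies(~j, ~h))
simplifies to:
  j | ~h | (d & z)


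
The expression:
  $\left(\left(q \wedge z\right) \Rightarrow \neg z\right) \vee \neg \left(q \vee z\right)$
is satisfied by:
  {q: False, z: False}
  {z: True, q: False}
  {q: True, z: False}


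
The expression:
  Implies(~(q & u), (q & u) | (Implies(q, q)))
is always true.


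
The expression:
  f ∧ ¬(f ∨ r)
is never true.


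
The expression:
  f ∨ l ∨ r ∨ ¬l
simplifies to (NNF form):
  True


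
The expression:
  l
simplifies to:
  l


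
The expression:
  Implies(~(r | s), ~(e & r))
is always true.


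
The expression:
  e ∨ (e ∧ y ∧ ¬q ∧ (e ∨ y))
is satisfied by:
  {e: True}


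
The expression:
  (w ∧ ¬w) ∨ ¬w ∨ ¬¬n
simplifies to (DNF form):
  n ∨ ¬w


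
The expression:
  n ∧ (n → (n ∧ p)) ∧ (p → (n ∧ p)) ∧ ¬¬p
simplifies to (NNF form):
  n ∧ p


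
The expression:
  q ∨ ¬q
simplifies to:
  True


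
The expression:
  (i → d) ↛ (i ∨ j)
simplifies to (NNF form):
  ¬i ∧ ¬j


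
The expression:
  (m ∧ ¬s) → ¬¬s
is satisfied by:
  {s: True, m: False}
  {m: False, s: False}
  {m: True, s: True}


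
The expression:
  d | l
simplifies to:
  d | l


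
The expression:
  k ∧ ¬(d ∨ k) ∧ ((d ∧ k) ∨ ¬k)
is never true.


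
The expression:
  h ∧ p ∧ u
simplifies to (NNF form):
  h ∧ p ∧ u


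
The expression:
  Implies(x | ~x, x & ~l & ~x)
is never true.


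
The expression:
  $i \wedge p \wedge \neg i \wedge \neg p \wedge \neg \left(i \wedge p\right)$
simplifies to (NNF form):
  $\text{False}$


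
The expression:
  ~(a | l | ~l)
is never true.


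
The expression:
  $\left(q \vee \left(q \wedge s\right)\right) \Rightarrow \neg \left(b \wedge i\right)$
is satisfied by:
  {q: False, b: False, i: False}
  {i: True, q: False, b: False}
  {b: True, q: False, i: False}
  {i: True, b: True, q: False}
  {q: True, i: False, b: False}
  {i: True, q: True, b: False}
  {b: True, q: True, i: False}


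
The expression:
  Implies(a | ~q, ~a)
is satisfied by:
  {a: False}


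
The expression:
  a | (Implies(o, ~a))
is always true.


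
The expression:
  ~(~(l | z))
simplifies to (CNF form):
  l | z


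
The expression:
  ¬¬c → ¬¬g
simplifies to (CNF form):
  g ∨ ¬c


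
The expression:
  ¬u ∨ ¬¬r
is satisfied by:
  {r: True, u: False}
  {u: False, r: False}
  {u: True, r: True}


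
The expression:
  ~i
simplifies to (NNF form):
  ~i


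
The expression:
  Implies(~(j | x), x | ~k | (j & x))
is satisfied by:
  {x: True, j: True, k: False}
  {x: True, j: False, k: False}
  {j: True, x: False, k: False}
  {x: False, j: False, k: False}
  {x: True, k: True, j: True}
  {x: True, k: True, j: False}
  {k: True, j: True, x: False}


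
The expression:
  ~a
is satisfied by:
  {a: False}


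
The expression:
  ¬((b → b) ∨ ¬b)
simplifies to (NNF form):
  False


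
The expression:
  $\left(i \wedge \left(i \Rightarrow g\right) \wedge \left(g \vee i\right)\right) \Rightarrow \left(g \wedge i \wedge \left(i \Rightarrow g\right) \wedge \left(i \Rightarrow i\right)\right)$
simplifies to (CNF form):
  $\text{True}$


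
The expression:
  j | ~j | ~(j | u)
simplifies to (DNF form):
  True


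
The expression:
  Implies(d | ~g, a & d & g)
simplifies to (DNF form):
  (a & g) | (g & ~d)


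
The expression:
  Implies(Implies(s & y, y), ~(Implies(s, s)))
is never true.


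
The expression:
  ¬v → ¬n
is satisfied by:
  {v: True, n: False}
  {n: False, v: False}
  {n: True, v: True}


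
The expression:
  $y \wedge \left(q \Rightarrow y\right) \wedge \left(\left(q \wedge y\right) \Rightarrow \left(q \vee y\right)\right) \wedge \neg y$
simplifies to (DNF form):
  $\text{False}$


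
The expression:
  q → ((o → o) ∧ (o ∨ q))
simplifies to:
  True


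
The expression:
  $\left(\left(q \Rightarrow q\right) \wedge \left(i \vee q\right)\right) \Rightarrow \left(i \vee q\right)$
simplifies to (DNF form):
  $\text{True}$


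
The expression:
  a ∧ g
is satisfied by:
  {a: True, g: True}


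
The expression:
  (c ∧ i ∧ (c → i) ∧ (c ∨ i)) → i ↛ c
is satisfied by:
  {c: False, i: False}
  {i: True, c: False}
  {c: True, i: False}


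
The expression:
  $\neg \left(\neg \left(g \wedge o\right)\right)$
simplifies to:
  $g \wedge o$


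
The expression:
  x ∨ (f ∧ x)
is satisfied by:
  {x: True}


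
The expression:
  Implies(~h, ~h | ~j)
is always true.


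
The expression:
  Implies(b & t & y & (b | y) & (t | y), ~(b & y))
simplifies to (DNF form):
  ~b | ~t | ~y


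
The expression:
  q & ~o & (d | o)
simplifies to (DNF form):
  d & q & ~o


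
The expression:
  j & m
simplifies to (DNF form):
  j & m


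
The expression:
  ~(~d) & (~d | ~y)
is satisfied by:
  {d: True, y: False}


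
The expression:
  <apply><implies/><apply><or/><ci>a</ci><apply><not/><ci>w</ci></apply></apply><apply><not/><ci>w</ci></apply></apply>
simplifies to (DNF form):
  <apply><or/><apply><not/><ci>a</ci></apply><apply><not/><ci>w</ci></apply></apply>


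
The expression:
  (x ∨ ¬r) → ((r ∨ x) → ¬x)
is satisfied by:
  {x: False}


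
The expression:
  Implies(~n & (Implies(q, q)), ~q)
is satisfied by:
  {n: True, q: False}
  {q: False, n: False}
  {q: True, n: True}


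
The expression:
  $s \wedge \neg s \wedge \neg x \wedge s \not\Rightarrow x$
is never true.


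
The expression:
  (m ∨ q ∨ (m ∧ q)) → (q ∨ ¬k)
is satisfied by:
  {q: True, k: False, m: False}
  {k: False, m: False, q: False}
  {m: True, q: True, k: False}
  {m: True, k: False, q: False}
  {q: True, k: True, m: False}
  {k: True, q: False, m: False}
  {m: True, k: True, q: True}


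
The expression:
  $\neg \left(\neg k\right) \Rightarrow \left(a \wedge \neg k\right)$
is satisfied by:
  {k: False}


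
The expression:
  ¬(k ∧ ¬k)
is always true.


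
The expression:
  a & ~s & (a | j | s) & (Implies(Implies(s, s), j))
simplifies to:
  a & j & ~s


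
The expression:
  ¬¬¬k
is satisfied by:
  {k: False}


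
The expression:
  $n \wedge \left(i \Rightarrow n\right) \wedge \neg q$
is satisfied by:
  {n: True, q: False}


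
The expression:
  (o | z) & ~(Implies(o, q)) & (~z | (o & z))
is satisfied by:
  {o: True, q: False}


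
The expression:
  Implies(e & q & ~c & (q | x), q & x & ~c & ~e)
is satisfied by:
  {c: True, e: False, q: False}
  {e: False, q: False, c: False}
  {c: True, q: True, e: False}
  {q: True, e: False, c: False}
  {c: True, e: True, q: False}
  {e: True, c: False, q: False}
  {c: True, q: True, e: True}


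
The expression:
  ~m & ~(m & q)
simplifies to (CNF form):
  ~m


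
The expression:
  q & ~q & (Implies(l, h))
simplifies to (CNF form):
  False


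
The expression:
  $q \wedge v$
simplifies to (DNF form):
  $q \wedge v$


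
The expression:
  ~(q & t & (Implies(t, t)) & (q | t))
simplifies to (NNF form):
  ~q | ~t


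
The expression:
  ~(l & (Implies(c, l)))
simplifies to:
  ~l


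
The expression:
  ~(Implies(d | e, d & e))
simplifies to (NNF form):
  (d & ~e) | (e & ~d)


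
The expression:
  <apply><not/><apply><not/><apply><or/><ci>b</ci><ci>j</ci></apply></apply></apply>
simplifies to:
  <apply><or/><ci>b</ci><ci>j</ci></apply>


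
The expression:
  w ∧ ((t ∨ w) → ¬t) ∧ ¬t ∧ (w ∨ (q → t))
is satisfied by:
  {w: True, t: False}


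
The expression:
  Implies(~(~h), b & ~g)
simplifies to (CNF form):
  (b | ~h) & (~g | ~h)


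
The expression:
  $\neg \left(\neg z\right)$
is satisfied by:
  {z: True}


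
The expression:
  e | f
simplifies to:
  e | f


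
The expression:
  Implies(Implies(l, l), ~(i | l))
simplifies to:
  ~i & ~l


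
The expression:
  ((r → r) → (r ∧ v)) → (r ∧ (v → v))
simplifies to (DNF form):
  True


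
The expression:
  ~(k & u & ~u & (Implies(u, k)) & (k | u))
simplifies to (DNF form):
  True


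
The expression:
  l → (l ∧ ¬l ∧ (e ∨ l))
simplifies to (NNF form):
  ¬l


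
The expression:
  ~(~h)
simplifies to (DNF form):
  h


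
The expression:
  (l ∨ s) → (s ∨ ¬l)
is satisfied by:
  {s: True, l: False}
  {l: False, s: False}
  {l: True, s: True}


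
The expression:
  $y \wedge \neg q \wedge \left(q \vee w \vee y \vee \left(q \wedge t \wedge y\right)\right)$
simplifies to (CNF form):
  $y \wedge \neg q$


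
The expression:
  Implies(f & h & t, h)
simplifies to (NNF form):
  True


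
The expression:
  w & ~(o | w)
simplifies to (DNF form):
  False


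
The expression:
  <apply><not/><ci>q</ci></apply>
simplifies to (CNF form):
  <apply><not/><ci>q</ci></apply>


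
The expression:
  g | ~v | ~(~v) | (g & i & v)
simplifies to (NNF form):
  True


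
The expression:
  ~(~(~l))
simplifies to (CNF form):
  ~l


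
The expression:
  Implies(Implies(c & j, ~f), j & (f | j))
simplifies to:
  j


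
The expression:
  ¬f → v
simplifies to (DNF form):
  f ∨ v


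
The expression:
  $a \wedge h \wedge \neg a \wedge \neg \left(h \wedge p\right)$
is never true.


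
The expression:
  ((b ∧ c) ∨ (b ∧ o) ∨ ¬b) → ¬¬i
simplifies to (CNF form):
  (b ∨ i) ∧ (i ∨ ¬c) ∧ (i ∨ ¬o)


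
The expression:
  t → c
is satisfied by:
  {c: True, t: False}
  {t: False, c: False}
  {t: True, c: True}


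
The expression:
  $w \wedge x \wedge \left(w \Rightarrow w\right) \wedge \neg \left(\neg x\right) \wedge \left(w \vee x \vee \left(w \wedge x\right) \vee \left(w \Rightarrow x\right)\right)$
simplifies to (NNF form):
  $w \wedge x$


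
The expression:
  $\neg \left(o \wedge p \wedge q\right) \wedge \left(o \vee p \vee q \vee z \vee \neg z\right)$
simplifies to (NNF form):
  $\neg o \vee \neg p \vee \neg q$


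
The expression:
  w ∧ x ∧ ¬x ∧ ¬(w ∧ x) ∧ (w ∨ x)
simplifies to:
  False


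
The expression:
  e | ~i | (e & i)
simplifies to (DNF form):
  e | ~i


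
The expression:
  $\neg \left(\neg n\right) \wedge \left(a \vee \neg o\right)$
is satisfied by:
  {a: True, n: True, o: False}
  {n: True, o: False, a: False}
  {a: True, o: True, n: True}


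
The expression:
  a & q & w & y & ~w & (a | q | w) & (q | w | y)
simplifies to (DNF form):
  False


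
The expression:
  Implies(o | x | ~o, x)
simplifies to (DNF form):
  x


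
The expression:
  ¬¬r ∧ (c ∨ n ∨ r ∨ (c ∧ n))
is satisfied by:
  {r: True}


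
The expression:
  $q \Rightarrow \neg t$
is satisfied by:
  {t: False, q: False}
  {q: True, t: False}
  {t: True, q: False}


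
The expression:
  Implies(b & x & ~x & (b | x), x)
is always true.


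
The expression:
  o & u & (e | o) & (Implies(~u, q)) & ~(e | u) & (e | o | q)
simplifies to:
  False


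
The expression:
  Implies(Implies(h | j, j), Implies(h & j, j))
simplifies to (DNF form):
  True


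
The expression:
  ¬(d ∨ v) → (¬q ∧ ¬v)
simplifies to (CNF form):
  d ∨ v ∨ ¬q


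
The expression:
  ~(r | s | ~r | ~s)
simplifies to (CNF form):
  False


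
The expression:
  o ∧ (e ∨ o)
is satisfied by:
  {o: True}


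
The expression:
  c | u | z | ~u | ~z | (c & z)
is always true.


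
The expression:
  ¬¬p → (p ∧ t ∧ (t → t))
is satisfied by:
  {t: True, p: False}
  {p: False, t: False}
  {p: True, t: True}


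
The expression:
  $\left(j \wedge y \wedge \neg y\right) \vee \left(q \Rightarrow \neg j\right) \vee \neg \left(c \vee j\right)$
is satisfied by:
  {q: False, j: False}
  {j: True, q: False}
  {q: True, j: False}


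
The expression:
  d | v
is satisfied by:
  {d: True, v: True}
  {d: True, v: False}
  {v: True, d: False}


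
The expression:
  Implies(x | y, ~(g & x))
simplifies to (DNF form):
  ~g | ~x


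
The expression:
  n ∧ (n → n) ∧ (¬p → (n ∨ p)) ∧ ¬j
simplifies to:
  n ∧ ¬j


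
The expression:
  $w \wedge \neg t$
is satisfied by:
  {w: True, t: False}


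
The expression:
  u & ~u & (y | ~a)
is never true.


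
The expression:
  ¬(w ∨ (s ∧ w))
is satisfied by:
  {w: False}


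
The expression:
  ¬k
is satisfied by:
  {k: False}


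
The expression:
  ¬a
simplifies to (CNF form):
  ¬a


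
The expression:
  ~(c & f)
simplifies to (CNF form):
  ~c | ~f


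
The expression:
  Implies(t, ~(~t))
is always true.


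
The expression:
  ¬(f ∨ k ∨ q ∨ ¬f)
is never true.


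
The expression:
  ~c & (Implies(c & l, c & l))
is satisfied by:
  {c: False}


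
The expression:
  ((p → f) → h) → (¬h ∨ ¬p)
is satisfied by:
  {p: False, h: False}
  {h: True, p: False}
  {p: True, h: False}


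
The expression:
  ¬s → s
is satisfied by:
  {s: True}


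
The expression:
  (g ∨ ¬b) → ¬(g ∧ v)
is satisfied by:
  {g: False, v: False}
  {v: True, g: False}
  {g: True, v: False}


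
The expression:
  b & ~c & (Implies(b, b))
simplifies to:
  b & ~c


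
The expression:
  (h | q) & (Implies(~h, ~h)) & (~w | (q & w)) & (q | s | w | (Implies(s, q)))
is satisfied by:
  {q: True, h: True, w: False}
  {q: True, h: False, w: False}
  {q: True, w: True, h: True}
  {q: True, w: True, h: False}
  {h: True, w: False, q: False}


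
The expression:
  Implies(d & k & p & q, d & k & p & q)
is always true.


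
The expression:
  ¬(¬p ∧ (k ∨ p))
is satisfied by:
  {p: True, k: False}
  {k: False, p: False}
  {k: True, p: True}


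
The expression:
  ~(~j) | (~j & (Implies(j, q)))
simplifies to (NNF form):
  True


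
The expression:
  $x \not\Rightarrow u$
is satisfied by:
  {x: True, u: False}


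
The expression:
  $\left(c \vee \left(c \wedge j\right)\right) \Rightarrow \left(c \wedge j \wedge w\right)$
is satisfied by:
  {w: True, j: True, c: False}
  {w: True, j: False, c: False}
  {j: True, w: False, c: False}
  {w: False, j: False, c: False}
  {w: True, c: True, j: True}


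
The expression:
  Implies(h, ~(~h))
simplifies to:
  True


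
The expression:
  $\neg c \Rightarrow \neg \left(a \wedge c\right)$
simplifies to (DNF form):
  $\text{True}$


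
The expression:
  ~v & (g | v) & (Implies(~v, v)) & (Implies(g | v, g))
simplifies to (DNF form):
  False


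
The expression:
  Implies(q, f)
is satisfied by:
  {f: True, q: False}
  {q: False, f: False}
  {q: True, f: True}


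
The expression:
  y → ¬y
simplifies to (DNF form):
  ¬y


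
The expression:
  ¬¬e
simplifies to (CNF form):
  e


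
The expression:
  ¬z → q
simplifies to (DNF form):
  q ∨ z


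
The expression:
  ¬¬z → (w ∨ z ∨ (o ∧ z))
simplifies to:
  True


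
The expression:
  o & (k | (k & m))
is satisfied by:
  {o: True, k: True}


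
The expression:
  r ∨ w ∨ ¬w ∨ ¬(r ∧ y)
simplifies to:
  True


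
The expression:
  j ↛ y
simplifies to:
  j ∧ ¬y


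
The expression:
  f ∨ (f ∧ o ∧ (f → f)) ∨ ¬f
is always true.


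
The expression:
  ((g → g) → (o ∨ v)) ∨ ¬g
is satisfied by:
  {o: True, v: True, g: False}
  {o: True, g: False, v: False}
  {v: True, g: False, o: False}
  {v: False, g: False, o: False}
  {o: True, v: True, g: True}
  {o: True, g: True, v: False}
  {v: True, g: True, o: False}


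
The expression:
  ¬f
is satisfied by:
  {f: False}


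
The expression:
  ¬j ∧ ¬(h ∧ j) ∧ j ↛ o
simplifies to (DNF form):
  False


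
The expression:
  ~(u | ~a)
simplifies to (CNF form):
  a & ~u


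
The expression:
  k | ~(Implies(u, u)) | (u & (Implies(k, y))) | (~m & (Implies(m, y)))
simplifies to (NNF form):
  k | u | ~m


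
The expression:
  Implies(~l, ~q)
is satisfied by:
  {l: True, q: False}
  {q: False, l: False}
  {q: True, l: True}


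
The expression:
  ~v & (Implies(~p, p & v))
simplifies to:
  p & ~v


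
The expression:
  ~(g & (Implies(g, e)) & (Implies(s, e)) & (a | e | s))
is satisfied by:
  {g: False, e: False}
  {e: True, g: False}
  {g: True, e: False}


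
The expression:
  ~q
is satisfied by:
  {q: False}


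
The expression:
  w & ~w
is never true.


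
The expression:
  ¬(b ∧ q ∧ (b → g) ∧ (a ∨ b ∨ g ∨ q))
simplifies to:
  ¬b ∨ ¬g ∨ ¬q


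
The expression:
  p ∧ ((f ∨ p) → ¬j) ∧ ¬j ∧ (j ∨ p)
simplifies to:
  p ∧ ¬j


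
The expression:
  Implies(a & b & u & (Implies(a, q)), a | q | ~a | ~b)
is always true.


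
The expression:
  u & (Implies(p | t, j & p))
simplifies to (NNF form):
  u & (j | ~p) & (p | ~t)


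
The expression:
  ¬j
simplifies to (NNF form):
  ¬j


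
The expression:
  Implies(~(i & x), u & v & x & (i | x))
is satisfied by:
  {i: True, v: True, x: True, u: True}
  {i: True, v: True, x: True, u: False}
  {i: True, x: True, u: True, v: False}
  {i: True, x: True, u: False, v: False}
  {v: True, x: True, u: True, i: False}


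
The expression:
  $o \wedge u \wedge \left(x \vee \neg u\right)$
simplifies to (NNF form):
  $o \wedge u \wedge x$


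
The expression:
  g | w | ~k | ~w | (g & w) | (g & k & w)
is always true.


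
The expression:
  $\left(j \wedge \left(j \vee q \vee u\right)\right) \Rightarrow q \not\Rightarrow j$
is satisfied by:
  {j: False}


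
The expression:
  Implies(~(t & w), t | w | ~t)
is always true.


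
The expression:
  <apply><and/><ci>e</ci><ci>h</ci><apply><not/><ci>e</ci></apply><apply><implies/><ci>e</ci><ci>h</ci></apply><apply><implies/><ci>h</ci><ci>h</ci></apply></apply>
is never true.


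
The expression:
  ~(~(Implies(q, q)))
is always true.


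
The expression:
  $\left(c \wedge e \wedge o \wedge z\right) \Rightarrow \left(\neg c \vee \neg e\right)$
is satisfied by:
  {o: False, c: False, z: False, e: False}
  {e: True, o: False, c: False, z: False}
  {z: True, o: False, c: False, e: False}
  {e: True, z: True, o: False, c: False}
  {c: True, e: False, o: False, z: False}
  {e: True, c: True, o: False, z: False}
  {z: True, c: True, e: False, o: False}
  {e: True, z: True, c: True, o: False}
  {o: True, z: False, c: False, e: False}
  {e: True, o: True, z: False, c: False}
  {z: True, o: True, e: False, c: False}
  {e: True, z: True, o: True, c: False}
  {c: True, o: True, z: False, e: False}
  {e: True, c: True, o: True, z: False}
  {z: True, c: True, o: True, e: False}


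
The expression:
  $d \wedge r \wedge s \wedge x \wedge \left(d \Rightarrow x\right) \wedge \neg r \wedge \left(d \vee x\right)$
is never true.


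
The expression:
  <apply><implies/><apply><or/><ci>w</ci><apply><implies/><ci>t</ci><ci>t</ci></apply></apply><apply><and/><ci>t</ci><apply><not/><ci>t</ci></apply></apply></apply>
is never true.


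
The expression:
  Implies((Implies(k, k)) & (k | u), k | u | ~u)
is always true.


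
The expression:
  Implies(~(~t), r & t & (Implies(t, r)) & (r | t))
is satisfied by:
  {r: True, t: False}
  {t: False, r: False}
  {t: True, r: True}


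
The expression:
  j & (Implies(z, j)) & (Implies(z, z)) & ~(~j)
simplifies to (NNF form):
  j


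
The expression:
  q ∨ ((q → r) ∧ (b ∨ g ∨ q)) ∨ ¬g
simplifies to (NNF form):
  True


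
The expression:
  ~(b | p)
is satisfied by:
  {p: False, b: False}


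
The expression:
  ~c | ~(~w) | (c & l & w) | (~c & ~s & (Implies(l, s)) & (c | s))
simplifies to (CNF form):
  w | ~c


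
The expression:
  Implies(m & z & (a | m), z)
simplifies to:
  True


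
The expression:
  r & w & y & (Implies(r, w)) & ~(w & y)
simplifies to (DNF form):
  False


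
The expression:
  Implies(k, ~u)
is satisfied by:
  {u: False, k: False}
  {k: True, u: False}
  {u: True, k: False}


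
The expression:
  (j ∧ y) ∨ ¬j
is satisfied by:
  {y: True, j: False}
  {j: False, y: False}
  {j: True, y: True}


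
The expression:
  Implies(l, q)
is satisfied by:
  {q: True, l: False}
  {l: False, q: False}
  {l: True, q: True}


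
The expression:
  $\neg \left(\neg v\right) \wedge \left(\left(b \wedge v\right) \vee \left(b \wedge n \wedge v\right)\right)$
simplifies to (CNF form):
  $b \wedge v$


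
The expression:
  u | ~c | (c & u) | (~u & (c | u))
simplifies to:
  True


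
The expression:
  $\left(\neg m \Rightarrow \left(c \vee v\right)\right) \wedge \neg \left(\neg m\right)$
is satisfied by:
  {m: True}


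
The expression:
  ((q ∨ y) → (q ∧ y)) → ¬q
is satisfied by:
  {q: False, y: False}
  {y: True, q: False}
  {q: True, y: False}


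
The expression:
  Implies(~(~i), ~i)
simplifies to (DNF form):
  ~i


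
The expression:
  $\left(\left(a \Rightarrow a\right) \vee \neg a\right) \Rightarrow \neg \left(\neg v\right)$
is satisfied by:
  {v: True}


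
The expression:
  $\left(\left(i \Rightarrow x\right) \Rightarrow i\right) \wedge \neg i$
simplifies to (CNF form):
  $\text{False}$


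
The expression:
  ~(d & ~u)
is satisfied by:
  {u: True, d: False}
  {d: False, u: False}
  {d: True, u: True}


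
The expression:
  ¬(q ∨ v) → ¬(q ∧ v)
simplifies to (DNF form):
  True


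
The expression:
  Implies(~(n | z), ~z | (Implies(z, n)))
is always true.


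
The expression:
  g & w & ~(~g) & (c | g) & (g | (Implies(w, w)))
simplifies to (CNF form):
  g & w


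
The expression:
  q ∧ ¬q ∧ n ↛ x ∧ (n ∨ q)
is never true.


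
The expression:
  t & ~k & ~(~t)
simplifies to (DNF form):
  t & ~k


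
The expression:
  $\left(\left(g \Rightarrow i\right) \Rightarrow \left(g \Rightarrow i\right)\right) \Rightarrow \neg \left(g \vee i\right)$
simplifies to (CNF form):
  $\neg g \wedge \neg i$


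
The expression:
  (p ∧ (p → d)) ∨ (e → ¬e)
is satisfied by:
  {p: True, d: True, e: False}
  {p: True, d: False, e: False}
  {d: True, p: False, e: False}
  {p: False, d: False, e: False}
  {p: True, e: True, d: True}


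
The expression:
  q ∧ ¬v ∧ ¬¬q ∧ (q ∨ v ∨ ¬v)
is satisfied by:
  {q: True, v: False}


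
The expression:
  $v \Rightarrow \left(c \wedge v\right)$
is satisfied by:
  {c: True, v: False}
  {v: False, c: False}
  {v: True, c: True}


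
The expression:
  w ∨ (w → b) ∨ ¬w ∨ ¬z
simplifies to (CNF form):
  True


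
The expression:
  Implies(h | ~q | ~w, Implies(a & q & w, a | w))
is always true.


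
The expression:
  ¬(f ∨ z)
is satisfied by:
  {z: False, f: False}


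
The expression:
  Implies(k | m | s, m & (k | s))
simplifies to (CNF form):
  (m | ~k) & (m | ~m) & (m | ~s) & (k | m | ~k) & (k | m | ~m) & (k | m | ~s) & (k | s | ~k) & (k | s | ~m) & (k | s | ~s) & (m | s | ~k) & (m | s | ~m) & (m | s | ~s)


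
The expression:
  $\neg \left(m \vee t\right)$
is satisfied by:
  {t: False, m: False}


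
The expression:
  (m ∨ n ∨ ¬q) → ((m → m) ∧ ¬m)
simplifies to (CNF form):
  ¬m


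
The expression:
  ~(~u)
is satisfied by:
  {u: True}


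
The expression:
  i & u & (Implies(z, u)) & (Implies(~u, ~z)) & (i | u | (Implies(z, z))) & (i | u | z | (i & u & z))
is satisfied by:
  {i: True, u: True}


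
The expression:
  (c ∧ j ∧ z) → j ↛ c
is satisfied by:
  {c: False, z: False, j: False}
  {j: True, c: False, z: False}
  {z: True, c: False, j: False}
  {j: True, z: True, c: False}
  {c: True, j: False, z: False}
  {j: True, c: True, z: False}
  {z: True, c: True, j: False}


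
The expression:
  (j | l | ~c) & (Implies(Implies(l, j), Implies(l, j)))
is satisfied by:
  {l: True, j: True, c: False}
  {l: True, j: False, c: False}
  {j: True, l: False, c: False}
  {l: False, j: False, c: False}
  {l: True, c: True, j: True}
  {l: True, c: True, j: False}
  {c: True, j: True, l: False}


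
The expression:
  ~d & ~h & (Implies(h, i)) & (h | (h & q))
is never true.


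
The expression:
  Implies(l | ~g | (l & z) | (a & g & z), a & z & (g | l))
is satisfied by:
  {g: True, a: True, z: True, l: False}
  {g: True, a: True, z: False, l: False}
  {g: True, z: True, a: False, l: False}
  {g: True, z: False, a: False, l: False}
  {l: True, g: True, a: True, z: True}
  {l: True, a: True, z: True, g: False}


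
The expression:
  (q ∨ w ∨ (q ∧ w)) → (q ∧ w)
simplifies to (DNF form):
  (q ∧ w) ∨ (¬q ∧ ¬w)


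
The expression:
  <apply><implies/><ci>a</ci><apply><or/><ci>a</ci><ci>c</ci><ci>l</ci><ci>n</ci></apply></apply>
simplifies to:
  <true/>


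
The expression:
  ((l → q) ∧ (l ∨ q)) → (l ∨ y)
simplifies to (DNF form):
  l ∨ y ∨ ¬q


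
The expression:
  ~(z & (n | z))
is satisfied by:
  {z: False}


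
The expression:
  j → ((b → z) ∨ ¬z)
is always true.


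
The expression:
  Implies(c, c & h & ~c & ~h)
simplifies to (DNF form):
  ~c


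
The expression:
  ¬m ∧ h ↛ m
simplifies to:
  h ∧ ¬m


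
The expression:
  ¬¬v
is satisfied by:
  {v: True}


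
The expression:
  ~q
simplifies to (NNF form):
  ~q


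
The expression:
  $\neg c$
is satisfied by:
  {c: False}


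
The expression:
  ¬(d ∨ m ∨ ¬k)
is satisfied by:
  {k: True, d: False, m: False}


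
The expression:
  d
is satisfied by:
  {d: True}


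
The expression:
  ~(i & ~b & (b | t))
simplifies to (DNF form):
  b | ~i | ~t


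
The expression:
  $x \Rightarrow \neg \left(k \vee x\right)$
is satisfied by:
  {x: False}


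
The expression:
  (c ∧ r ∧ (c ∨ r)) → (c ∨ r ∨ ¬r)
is always true.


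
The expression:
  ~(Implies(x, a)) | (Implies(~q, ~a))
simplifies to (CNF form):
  q | ~a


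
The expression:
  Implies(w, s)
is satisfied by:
  {s: True, w: False}
  {w: False, s: False}
  {w: True, s: True}


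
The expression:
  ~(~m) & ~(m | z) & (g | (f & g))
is never true.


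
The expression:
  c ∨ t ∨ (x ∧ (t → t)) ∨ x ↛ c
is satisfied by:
  {x: True, t: True, c: True}
  {x: True, t: True, c: False}
  {x: True, c: True, t: False}
  {x: True, c: False, t: False}
  {t: True, c: True, x: False}
  {t: True, c: False, x: False}
  {c: True, t: False, x: False}


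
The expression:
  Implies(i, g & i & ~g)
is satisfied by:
  {i: False}


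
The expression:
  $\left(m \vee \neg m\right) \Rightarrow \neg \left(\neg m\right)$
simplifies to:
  $m$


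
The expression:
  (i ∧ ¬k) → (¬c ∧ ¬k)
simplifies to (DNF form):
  k ∨ ¬c ∨ ¬i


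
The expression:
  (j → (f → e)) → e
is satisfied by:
  {e: True, j: True, f: True}
  {e: True, j: True, f: False}
  {e: True, f: True, j: False}
  {e: True, f: False, j: False}
  {j: True, f: True, e: False}


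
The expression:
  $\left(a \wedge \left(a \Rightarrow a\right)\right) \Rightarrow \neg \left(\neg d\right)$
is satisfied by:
  {d: True, a: False}
  {a: False, d: False}
  {a: True, d: True}


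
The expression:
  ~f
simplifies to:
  ~f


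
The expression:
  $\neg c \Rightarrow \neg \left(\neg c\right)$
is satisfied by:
  {c: True}


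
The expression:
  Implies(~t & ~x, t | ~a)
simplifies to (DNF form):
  t | x | ~a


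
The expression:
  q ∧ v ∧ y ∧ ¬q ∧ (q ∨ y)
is never true.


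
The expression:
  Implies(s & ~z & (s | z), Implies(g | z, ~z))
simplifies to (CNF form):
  True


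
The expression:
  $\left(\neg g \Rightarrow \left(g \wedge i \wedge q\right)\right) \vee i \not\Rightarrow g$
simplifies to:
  $g \vee i$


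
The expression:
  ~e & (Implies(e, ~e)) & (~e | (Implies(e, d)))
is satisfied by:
  {e: False}


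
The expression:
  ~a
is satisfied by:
  {a: False}


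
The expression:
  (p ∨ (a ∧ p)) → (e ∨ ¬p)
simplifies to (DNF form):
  e ∨ ¬p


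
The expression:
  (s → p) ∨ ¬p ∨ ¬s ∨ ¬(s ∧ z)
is always true.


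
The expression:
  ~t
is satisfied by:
  {t: False}


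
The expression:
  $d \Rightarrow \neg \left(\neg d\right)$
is always true.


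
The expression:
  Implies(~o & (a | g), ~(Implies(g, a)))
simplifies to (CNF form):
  o | ~a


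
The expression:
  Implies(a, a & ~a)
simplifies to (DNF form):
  ~a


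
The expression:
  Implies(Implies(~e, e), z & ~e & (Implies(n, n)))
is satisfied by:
  {e: False}


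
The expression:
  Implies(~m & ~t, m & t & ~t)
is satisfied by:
  {t: True, m: True}
  {t: True, m: False}
  {m: True, t: False}
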